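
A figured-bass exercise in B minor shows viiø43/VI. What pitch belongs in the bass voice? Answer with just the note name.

C

The applied chord viiø43/VI is rooted on F#: F#-A-C-E.
The figure 43 means second inversion — the fifth is in the bass.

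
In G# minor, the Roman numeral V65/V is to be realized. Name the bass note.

The applied chord V65/V is rooted on A#: A#-C##-E#-G#.
The figure 65 means first inversion — the third is in the bass.

C##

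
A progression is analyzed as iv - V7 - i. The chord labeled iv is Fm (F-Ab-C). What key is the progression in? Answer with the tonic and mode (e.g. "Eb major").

C minor

The chord Fm is a minor triad rooted on F; its label is iv.
Counting down 3 scale steps from F places the tonic on C; a minor triad on degree 4 is diatonic only in minor.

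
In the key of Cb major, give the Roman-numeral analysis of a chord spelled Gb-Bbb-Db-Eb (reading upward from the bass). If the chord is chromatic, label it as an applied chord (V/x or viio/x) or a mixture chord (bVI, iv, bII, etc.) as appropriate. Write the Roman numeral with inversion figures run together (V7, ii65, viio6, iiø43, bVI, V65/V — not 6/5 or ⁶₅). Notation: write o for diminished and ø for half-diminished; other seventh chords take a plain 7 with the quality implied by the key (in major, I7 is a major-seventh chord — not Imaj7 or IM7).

viiø65/IV

Stacked in thirds the chord is Eb-Gb-Bbb-Db: a half-diminished seventh chord on Eb.
Eb sits a half step below Fb (IV in Cb major); a diminished chord there is the applied leading-tone chord of IV.
With Gb in the bass the chord is in first inversion, so the figured bass is 65.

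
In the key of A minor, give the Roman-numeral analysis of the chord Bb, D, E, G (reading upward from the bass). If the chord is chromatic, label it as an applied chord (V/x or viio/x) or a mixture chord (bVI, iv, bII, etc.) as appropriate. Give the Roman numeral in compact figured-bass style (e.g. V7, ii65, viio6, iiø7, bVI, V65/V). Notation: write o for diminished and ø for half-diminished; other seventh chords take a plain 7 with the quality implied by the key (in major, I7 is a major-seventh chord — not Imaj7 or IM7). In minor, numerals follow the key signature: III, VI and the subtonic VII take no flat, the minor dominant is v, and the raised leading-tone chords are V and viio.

viiø43/VI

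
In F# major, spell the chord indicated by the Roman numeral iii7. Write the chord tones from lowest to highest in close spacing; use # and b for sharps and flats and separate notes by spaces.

The numeral's case and figure indicate a minor seventh chord. In F# major its root, scale degree 3, is A#.
That chord is spelled A#-C#-E#-G#.

A# C# E# G#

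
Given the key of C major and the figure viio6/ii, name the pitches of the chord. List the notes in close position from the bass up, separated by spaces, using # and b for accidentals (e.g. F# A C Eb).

E G C#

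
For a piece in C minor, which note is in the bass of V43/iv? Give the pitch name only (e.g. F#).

G

The applied chord V43/iv is rooted on C: C-E-G-Bb.
The figure 43 means second inversion — the fifth is in the bass.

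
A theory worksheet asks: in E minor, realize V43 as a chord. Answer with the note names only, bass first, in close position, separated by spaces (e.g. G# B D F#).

F# A B D#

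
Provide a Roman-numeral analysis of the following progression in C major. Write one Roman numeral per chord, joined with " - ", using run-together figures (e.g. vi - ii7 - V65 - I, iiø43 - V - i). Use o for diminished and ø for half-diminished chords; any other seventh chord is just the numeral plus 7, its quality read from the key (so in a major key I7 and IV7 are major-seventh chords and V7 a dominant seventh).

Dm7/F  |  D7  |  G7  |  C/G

ii65 - V7/V - V7 - I64

Dm7/F: root D is the supertonic; minor seventh chord there is ii65.
D7 is the secondary dominant of V (dominant seventh chord on D): V7/V.
G7: root G is the dominant; dominant seventh chord there is V7.
C/G: root C is the tonic; major triad there is I64.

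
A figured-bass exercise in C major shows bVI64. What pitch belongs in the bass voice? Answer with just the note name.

bVI in C major has root Ab; the chord is Ab-C-Eb.
The figure 64 means second inversion — the fifth is in the bass.

Eb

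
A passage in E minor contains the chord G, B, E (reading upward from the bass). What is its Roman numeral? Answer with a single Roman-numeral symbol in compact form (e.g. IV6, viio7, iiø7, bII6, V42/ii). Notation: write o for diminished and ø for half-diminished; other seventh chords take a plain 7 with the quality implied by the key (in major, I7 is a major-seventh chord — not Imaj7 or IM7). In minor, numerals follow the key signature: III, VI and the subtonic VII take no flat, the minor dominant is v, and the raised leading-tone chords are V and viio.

i6

Stacked in thirds the chord is E-G-B: a minor triad on E.
E is scale degree 1 in E minor, and a minor triad on that degree is written i.
With G in the bass the chord is in first inversion, so the figured bass is 6.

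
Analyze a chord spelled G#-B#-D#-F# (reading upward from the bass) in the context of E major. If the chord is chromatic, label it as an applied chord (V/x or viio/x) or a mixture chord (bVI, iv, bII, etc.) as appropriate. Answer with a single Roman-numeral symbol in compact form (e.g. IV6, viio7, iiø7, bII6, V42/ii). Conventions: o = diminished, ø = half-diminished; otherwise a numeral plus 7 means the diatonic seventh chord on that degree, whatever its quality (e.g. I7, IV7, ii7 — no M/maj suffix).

V7/vi

The pitches G#-B#-D#-F# form a dominant seventh chord rooted on G#.
G# is not a diatonic chord root with this quality in E major, but it lies a perfect fifth above C# (vi), so the chord functions as an applied dominant of vi.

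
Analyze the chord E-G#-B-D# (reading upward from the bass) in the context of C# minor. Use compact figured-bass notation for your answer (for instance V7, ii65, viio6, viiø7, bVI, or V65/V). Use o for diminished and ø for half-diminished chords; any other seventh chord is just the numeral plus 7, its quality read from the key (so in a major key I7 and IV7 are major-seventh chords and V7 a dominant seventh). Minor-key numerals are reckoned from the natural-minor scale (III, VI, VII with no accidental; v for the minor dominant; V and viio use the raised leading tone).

The pitches E-G#-B-D# form a major seventh chord rooted on E.
E is scale degree 3 in C# minor, and a major seventh chord on that degree is written III7.

III7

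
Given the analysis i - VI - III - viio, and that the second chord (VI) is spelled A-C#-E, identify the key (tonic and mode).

VI is given as A-C#-E — a major triad with root A.
If A is scale degree 6 and the mode makes that degree carry a major triad, the tonic is C# and the mode is minor.

C# minor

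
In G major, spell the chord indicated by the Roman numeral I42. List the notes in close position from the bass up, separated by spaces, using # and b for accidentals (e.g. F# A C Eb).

F# G B D

The numeral's case and figure indicate a major seventh chord. In G major its root, scale degree 1, is G.
Stacking thirds from G gives G-B-D-F#.
The figured bass 42 indicates third inversion, placing the seventh (F#) in the bass: F#-G-B-D.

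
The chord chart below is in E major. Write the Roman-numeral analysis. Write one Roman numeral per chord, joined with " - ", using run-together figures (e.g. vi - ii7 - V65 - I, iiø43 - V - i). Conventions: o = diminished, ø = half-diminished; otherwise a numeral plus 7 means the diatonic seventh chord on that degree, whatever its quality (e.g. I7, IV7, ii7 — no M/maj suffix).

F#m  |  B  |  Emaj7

F#m: root F# is the supertonic; minor triad there is ii.
B has root B, degree 5 in E major, so V.
Emaj7: root E is the tonic; major seventh chord there is I7.

ii - V - I7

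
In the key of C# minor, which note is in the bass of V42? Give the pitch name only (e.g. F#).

F#

V in C# minor has root G#; the chord is G#-B#-D#-F#.
The figure 42 means third inversion — the seventh is in the bass.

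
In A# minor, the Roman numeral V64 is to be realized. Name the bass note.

B#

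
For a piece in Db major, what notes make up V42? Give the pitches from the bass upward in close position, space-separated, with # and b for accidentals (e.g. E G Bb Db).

In Db major, the fifth degree is Ab, and the diatonic chord built there is a dominant seventh chord.
That chord is spelled Ab-C-Eb-Gb.
With the 42 figure the chord is in third inversion; from the bass Gb upward in close position it reads Gb-Ab-C-Eb.

Gb Ab C Eb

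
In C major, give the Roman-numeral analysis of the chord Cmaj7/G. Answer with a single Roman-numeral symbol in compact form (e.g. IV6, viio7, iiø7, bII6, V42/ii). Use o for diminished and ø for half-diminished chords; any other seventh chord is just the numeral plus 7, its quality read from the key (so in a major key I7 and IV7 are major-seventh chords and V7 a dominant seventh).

Stacked in thirds the chord is C-E-G-B: a major seventh chord on C.
C is scale degree 1 in C major, and a major seventh chord on that degree is written I7.
With G in the bass the chord is in second inversion, so the figured bass is 43.

I43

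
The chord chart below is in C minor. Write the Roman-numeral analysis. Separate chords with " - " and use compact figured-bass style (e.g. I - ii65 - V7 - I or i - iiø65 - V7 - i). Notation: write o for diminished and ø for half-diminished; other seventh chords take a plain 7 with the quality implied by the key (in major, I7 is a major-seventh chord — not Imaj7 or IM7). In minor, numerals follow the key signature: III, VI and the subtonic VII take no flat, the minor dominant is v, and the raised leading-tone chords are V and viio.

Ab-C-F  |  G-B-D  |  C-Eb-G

iv6 - V - i

Ab-C-F: root F is the subdominant; minor triad there is iv6.
G-B-D: root G is the dominant; major triad there is V.
C-Eb-G has root C, degree 1 in C minor, so i.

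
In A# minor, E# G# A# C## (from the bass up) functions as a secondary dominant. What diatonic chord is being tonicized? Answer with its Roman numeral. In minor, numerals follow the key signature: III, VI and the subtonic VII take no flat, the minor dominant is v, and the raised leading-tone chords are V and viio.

iv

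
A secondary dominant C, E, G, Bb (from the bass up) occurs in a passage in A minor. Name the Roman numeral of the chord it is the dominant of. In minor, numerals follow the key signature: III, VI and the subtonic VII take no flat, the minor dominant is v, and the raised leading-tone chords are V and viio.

VI

The chord is a dominant seventh chord on C.
A dominant resolves down a perfect fifth: C → F. In A minor, F is scale degree 6, i.e. VI.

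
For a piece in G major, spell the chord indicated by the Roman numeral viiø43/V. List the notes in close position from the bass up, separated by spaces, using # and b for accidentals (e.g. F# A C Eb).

G B C# E

The slash marks an applied leading-tone chord: viio of V. In G major, V is D, so the leading tone to it is C#, a half step below.
Building a half-diminished seventh chord on C# gives C#-E-G-B.
The figured bass 43 indicates second inversion, placing the fifth (G) in the bass: G-B-C#-E.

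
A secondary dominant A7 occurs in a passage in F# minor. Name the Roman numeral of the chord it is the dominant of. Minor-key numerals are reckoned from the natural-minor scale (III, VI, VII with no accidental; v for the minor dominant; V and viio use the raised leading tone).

The chord is a dominant seventh chord on A.
A dominant resolves down a perfect fifth: A → D. In F# minor, D is scale degree 6, i.e. VI.

VI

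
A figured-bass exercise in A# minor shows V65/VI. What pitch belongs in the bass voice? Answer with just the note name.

E#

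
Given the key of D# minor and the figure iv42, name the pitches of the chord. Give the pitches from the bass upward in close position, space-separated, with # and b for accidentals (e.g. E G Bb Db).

F# G# B D#

The numeral's case and figure indicate a minor seventh chord. In D# minor its root, scale degree 4, is G#.
That chord is spelled G#-B-D#-F#.
The figured bass 42 indicates third inversion, placing the seventh (F#) in the bass: F#-G#-B-D#.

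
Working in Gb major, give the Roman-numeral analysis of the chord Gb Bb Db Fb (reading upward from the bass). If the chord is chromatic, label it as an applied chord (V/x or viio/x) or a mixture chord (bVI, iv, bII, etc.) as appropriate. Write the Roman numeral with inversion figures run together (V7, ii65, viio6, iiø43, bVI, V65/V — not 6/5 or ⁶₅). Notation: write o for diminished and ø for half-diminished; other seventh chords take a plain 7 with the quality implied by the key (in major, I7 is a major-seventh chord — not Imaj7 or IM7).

V7/IV

Stacked in thirds the chord is Gb-Bb-Db-Fb: a dominant seventh chord on Gb.
Gb is not a diatonic chord root with this quality in Gb major, but it lies a perfect fifth above Cb (IV), so the chord functions as an applied dominant of IV.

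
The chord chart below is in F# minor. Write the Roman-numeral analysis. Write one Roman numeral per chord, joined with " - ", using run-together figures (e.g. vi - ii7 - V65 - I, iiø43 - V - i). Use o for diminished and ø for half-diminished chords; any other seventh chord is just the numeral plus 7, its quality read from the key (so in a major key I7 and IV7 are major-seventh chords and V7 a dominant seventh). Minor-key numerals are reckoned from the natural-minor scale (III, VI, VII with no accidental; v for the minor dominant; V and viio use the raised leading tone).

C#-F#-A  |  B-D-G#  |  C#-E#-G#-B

i64 - iio6 - V7

C#-F#-A has root F#, degree 1 in F# minor, so i64.
B-D-G#: diminished triad on G# = scale degree 2 → iio6.
C#-E#-G#-B: dominant seventh chord on C# = scale degree 5 → V7.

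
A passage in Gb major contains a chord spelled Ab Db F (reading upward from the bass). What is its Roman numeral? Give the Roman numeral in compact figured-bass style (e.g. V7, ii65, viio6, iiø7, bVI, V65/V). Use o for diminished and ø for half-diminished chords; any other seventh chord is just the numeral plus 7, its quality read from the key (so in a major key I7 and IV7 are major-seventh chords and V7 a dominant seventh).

V64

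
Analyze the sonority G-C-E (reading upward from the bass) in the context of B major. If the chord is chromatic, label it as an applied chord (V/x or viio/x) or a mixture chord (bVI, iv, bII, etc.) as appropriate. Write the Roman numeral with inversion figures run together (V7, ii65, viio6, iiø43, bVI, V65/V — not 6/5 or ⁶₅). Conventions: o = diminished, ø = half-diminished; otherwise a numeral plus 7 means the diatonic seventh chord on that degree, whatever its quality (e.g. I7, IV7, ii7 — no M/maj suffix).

bII64

The pitches C-E-G form a major triad rooted on C.
C is the lowered second degree of B major (diatonic 2 would be C#). This is the Neapolitan chord — a major triad on the lowered second degree.
With G in the bass the chord is in second inversion, so the figured bass is 64.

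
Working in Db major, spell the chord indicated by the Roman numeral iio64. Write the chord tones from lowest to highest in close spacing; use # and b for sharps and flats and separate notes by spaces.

Scale degree 2 in Db major is Eb; here the chord built on it is altered to a diminished triad. iio64 is the diminished supertonic triad, borrowed from the parallel minor.
So the chord is Eb-Gb-Bbb.
With the 64 figure the chord is in second inversion; from the bass Bbb upward in close position it reads Bbb-Eb-Gb.

Bbb Eb Gb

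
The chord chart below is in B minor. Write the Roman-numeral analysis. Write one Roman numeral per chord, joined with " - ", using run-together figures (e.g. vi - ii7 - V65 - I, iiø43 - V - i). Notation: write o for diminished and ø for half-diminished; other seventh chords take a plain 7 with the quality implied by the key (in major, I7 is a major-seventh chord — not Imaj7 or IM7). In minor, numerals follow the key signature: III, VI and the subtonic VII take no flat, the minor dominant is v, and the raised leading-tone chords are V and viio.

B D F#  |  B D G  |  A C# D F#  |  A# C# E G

i - VI6 - III43 - viio7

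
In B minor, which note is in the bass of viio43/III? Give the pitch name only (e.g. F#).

G

The applied chord viio43/III is rooted on C#: C#-E-G-Bb.
The figure 43 means second inversion — the fifth is in the bass.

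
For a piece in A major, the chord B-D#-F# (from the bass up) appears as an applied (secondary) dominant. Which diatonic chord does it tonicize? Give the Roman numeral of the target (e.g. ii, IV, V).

V

The chord is a major triad on B.
A dominant resolves down a perfect fifth: B → E. In A major, E is scale degree 5, i.e. V.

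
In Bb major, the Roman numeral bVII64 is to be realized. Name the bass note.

Eb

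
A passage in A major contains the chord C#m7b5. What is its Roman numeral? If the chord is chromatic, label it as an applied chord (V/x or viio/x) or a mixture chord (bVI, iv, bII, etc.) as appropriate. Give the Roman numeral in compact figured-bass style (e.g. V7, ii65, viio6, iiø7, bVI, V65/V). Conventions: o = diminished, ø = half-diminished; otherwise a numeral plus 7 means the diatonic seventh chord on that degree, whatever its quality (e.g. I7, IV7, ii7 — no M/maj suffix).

viiø7/IV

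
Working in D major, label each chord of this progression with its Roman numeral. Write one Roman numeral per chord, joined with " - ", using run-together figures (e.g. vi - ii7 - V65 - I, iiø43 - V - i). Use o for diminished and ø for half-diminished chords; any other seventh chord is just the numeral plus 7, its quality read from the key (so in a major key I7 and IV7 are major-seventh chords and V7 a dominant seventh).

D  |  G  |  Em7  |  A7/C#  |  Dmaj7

I - IV - ii7 - V65 - I7

D has root D, degree 1 in D major, so I.
G has root G, degree 4 in D major, so IV.
Em7: minor seventh chord on E = scale degree 2 → ii7.
A7/C#: dominant seventh chord on A = scale degree 5 → V65.
Dmaj7: major seventh chord on D = scale degree 1 → I7.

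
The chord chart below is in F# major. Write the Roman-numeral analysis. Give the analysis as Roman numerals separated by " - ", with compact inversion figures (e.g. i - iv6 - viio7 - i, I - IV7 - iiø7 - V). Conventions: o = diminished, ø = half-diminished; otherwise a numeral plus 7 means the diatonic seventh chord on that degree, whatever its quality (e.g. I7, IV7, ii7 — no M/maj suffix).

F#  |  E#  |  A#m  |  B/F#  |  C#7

I - V/iii - iii - IV64 - V7

F# has root F#, degree 1 in F# major, so I.
E# is the secondary dominant of iii (major triad on E#): V/iii.
A#m: root A# is the mediant; minor triad there is iii.
B/F# has root B, degree 4 in F# major, so IV64.
C#7 has root C#, degree 5 in F# major, so V7.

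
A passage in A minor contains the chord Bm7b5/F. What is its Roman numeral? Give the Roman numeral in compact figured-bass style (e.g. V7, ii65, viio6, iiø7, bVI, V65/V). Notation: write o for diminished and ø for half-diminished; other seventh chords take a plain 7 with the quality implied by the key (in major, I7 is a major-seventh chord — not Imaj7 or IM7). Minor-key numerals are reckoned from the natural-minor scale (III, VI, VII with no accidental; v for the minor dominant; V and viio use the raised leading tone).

iiø43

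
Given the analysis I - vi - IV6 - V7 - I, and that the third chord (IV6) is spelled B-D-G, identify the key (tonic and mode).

D major

The chord G/B is a major triad rooted on G; its label is IV6.
If G is scale degree 4 and the mode makes that degree carry a major triad, the tonic is D and the mode is major.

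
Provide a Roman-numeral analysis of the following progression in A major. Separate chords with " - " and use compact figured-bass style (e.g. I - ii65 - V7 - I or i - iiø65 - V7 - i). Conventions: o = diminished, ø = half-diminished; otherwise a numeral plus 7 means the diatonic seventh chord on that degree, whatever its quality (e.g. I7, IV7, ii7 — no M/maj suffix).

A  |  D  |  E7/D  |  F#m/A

I - IV - V42 - vi6

A: major triad on A = scale degree 1 → I.
D: root D is the subdominant; major triad there is IV.
E7/D: dominant seventh chord on E = scale degree 5 → V42.
F#m/A: root F# is the submediant; minor triad there is vi6.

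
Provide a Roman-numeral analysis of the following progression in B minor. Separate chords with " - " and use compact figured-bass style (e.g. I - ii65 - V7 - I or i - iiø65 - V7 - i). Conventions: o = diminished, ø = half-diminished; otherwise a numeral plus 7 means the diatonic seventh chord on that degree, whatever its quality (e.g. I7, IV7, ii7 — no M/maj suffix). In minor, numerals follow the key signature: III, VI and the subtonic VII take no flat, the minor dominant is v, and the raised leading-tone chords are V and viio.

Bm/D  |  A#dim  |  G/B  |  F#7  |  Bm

Bm/D: minor triad on B = scale degree 1 → i6.
A#dim has root A#, degree 7 in B minor, so viio.
G/B: root G is the submediant; major triad there is VI6.
F#7: root F# is the dominant; dominant seventh chord there is V7.
Bm: minor triad on B = scale degree 1 → i.

i6 - viio - VI6 - V7 - i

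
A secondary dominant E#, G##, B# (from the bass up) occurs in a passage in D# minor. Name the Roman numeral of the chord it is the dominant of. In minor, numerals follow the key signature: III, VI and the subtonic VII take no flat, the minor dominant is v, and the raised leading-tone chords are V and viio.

The chord is a major triad on E#.
A dominant resolves down a perfect fifth: E# → A#. In D# minor, A# is scale degree 5, i.e. V.

V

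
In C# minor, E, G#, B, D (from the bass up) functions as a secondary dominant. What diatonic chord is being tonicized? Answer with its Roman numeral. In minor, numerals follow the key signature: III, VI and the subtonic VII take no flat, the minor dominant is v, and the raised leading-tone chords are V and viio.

The chord is a dominant seventh chord on E.
A dominant resolves down a perfect fifth: E → A. In C# minor, A is scale degree 6, i.e. VI.

VI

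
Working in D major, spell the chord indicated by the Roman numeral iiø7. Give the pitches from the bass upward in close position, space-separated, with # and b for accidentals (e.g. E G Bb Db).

iiø7 is the half-diminished supertonic seventh, borrowed from the parallel minor. In D major that root is E.
So the chord is E-G-Bb-D, a half-diminished seventh chord.

E G Bb D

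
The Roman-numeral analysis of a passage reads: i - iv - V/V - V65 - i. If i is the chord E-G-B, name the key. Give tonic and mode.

E minor

i is given as E-G-B — a minor triad with root E.
If E is scale degree 1 and the mode makes that degree carry a minor triad, the tonic is E and the mode is minor.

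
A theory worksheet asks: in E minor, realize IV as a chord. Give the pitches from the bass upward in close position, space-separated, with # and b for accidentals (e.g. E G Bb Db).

Scale degree 4 in E minor is A; here the chord built on it is altered to a major triad. IV is the major subdominant, borrowed from the parallel major.
So the chord is A-C#-E.

A C# E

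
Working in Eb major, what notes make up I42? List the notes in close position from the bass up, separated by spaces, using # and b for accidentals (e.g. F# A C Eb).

D Eb G Bb

The numeral's case and figure indicate a major seventh chord. In Eb major its root, the tonic, is Eb.
That chord is spelled Eb-G-Bb-D.
The figured bass 42 indicates third inversion, placing the seventh (D) in the bass: D-Eb-G-Bb.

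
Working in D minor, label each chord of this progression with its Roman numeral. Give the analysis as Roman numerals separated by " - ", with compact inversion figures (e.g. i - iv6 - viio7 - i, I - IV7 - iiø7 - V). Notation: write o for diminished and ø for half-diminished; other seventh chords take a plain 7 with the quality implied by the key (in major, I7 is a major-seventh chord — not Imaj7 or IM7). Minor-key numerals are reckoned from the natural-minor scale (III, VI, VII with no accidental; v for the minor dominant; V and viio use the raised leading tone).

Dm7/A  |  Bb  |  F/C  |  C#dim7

i43 - VI - III64 - viio7

Dm7/A: minor seventh chord on D = scale degree 1 → i43.
Bb: root Bb is the submediant; major triad there is VI.
F/C: root F is the mediant; major triad there is III64.
C#dim7: fully diminished seventh chord on C# = scale degree 7 → viio7.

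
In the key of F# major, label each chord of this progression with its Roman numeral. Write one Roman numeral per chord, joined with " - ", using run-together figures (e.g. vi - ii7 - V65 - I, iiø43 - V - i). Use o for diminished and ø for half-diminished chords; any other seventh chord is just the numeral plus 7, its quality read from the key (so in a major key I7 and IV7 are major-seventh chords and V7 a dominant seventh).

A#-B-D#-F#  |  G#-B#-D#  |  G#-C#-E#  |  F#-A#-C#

A#-B-D#-F#: root B is the subdominant; major seventh chord there is IV42.
G#-B#-D#: a major triad on G#, the applied dominant of V → V/V.
G#-C#-E#: major triad on C# = scale degree 5 → V64.
F#-A#-C#: root F# is the tonic; major triad there is I.

IV42 - V/V - V64 - I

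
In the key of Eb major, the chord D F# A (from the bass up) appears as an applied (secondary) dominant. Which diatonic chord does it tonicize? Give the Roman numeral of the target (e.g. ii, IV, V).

iii

The chord is a major triad on D.
A dominant resolves down a perfect fifth: D → G. In Eb major, G is scale degree 3, i.e. iii.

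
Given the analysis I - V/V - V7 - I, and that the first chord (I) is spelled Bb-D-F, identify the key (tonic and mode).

Bb major

The anchor chord is a major triad on Bb, labeled I.
If Bb is scale degree 1 and the mode makes that degree carry a major triad, the tonic is Bb and the mode is major.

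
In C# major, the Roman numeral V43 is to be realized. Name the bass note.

D#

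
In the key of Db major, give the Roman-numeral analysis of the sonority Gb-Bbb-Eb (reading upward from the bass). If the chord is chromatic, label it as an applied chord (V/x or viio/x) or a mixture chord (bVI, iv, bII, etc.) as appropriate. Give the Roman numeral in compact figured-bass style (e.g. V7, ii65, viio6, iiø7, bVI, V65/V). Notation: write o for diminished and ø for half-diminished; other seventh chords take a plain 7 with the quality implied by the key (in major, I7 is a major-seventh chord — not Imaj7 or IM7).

iio6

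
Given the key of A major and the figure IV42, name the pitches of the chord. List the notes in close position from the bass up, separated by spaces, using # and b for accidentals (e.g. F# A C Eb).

C# D F# A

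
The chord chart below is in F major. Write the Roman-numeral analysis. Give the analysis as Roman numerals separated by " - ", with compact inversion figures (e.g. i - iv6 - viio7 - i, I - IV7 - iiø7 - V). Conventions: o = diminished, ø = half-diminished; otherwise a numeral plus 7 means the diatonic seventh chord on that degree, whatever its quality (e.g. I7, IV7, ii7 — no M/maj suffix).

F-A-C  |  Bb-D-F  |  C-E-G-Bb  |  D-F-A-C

I - IV - V7 - vi7

F-A-C: major triad on F = scale degree 1 → I.
Bb-D-F has root Bb, degree 4 in F major, so IV.
C-E-G-Bb: root C is the dominant; dominant seventh chord there is V7.
D-F-A-C: minor seventh chord on D = scale degree 6 → vi7.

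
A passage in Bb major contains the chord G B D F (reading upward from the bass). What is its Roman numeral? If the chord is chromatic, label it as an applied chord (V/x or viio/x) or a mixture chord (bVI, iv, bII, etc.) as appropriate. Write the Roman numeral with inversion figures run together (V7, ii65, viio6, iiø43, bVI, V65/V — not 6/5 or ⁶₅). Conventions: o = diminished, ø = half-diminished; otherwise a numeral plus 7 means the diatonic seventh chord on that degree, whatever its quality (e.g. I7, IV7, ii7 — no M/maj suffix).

V7/ii

Stacked in thirds the chord is G-B-D-F: a dominant seventh chord on G.
G is not a diatonic chord root with this quality in Bb major, but it lies a perfect fifth above C (ii), so the chord functions as an applied dominant of ii.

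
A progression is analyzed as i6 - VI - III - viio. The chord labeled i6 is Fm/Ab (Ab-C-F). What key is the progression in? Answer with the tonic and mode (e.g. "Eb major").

F minor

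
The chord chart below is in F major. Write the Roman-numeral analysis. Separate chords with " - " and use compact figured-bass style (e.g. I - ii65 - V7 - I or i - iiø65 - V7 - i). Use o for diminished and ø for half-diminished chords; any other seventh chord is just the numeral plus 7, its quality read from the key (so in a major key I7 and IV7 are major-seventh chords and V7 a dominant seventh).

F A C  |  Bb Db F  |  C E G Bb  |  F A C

I - iv - V7 - I

F-A-C has root F, degree 1 in F major, so I.
Bb-Db-F: minor triad on Bb — chromatic; iv (borrowed from the parallel minor).
C-E-G-Bb has root C, degree 5 in F major, so V7.
F-A-C has root F, degree 1 in F major, so I.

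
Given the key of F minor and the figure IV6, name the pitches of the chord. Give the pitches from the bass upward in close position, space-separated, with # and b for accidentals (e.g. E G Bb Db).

Scale degree 4 in F minor is Bb; here the chord built on it is altered to a major triad. IV6 is the major subdominant, borrowed from the parallel major.
So the chord is Bb-D-F, a major triad.
With the 6 figure the chord is in first inversion; from the bass D upward in close position it reads D-F-Bb.

D F Bb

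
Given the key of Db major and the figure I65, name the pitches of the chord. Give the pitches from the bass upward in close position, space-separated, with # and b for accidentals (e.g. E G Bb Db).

F Ab C Db

The numeral's case and figure indicate a major seventh chord. In Db major its root, scale degree 1, is Db.
Stacking thirds from Db gives Db-F-Ab-C.
The figured bass 65 indicates first inversion, placing the third (F) in the bass: F-Ab-C-Db.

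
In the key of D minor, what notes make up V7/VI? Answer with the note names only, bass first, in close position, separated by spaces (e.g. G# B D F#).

F A C Eb

The slash means an applied dominant: we want the dominant of VI. In D minor, VI is Bb major, and its dominant is built on F.
Building a dominant seventh chord on F gives F-A-C-Eb.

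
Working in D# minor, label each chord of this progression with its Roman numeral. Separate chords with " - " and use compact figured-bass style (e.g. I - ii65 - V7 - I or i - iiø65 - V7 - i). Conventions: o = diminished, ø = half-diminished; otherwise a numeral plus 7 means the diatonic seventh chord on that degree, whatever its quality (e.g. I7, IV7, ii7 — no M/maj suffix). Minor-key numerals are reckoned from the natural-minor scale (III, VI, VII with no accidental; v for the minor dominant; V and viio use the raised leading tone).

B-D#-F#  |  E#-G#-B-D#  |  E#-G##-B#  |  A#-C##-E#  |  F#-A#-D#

B-D#-F# has root B, degree 6 in D# minor, so VI.
E#-G#-B-D# has root E#, degree 2 in D# minor, so iiø7.
E#-G##-B# is the secondary dominant of V (major triad on E#): V/V.
A#-C##-E#: major triad on A# = scale degree 5 → V.
F#-A#-D#: minor triad on D# = scale degree 1 → i6.

VI - iiø7 - V/V - V - i6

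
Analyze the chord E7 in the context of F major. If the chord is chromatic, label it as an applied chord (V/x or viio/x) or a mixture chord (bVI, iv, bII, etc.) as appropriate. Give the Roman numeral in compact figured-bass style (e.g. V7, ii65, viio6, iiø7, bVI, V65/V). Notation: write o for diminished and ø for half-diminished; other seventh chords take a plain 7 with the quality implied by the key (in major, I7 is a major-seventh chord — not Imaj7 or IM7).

V7/iii

Stacked in thirds the chord is E-G#-B-D: a dominant seventh chord on E.
E is not a diatonic chord root with this quality in F major, but it lies a perfect fifth above A (iii), so the chord functions as an applied dominant of iii.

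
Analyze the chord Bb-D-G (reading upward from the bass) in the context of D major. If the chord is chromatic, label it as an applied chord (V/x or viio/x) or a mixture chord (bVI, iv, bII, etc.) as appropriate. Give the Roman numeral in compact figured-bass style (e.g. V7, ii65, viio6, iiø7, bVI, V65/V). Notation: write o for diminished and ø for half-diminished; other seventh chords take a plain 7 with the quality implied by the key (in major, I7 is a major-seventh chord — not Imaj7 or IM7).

The pitches G-Bb-D form a minor triad rooted on G.
G is the fourth degree of D major. This is the minor subdominant, borrowed from the parallel minor.
With Bb in the bass the chord is in first inversion, so the figured bass is 6.

iv6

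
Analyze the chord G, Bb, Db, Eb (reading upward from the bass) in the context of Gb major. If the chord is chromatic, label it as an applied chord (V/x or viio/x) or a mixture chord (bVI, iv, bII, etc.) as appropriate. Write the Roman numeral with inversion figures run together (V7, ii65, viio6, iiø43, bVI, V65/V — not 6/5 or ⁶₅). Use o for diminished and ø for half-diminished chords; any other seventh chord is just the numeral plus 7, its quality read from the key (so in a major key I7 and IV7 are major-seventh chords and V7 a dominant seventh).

The pitches Eb-G-Bb-Db form a dominant seventh chord rooted on Eb.
Eb is not a diatonic chord root with this quality in Gb major, but it lies a perfect fifth above Ab (ii), so the chord functions as an applied dominant of ii.
With G in the bass the chord is in first inversion, so the figured bass is 65.

V65/ii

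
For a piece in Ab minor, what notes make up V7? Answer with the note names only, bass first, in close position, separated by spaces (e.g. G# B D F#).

In Ab minor, the dominant is Eb. The dominant is major (leading tone raised), so V is a dominant seventh chord.
That chord is spelled Eb-G-Bb-Db.

Eb G Bb Db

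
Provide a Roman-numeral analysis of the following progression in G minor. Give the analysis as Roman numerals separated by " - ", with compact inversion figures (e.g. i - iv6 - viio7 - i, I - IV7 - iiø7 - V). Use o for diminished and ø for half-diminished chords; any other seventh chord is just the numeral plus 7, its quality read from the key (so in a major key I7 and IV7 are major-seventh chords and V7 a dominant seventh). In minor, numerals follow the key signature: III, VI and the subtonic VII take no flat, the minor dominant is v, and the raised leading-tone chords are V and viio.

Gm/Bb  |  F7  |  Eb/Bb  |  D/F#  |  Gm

i6 - VII7 - VI64 - V6 - i

Gm/Bb: root G is the tonic; minor triad there is i6.
F7: root F is the subtonic; dominant seventh chord there is VII7.
Eb/Bb: root Eb is the submediant; major triad there is VI64.
D/F# has root D, degree 5 in G minor, so V6.
Gm: root G is the tonic; minor triad there is i.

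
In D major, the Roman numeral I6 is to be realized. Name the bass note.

F#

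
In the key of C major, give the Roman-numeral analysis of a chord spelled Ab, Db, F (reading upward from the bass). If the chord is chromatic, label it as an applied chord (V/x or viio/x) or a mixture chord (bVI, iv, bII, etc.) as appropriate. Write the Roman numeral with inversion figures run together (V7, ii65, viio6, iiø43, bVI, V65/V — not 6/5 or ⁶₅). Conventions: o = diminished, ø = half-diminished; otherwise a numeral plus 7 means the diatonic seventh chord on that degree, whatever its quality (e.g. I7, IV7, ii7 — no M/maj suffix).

bII64

Stacked in thirds the chord is Db-F-Ab: a major triad on Db.
Db is the lowered second degree of C major (diatonic 2 would be D). This is the Neapolitan chord — a major triad on the lowered second degree.
With Ab in the bass the chord is in second inversion, so the figured bass is 64.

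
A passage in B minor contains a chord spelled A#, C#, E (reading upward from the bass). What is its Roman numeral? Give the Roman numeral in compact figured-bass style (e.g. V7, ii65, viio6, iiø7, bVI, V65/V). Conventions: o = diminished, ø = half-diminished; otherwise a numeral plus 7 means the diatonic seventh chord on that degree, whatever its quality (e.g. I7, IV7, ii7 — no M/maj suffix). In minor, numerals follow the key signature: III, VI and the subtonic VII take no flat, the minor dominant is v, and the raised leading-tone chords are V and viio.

Stacked in thirds the chord is A#-C#-E: a diminished triad on A#.
In B minor, A# is the leading tone; the diatonic diminished triad there is viio.

viio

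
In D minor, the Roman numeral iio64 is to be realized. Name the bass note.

Bb

iio in D minor has root E; the chord is E-G-Bb.
The figure 64 means second inversion — the fifth is in the bass.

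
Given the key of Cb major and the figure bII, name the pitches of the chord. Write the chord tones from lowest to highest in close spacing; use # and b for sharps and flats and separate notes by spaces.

Dbb Fb Abb

Scale degree 2 in Cb major is Db; lowering it a half step gives Dbb. bII is the Neapolitan chord — a major triad on the lowered second degree.
So the chord is Dbb-Fb-Abb, a major triad.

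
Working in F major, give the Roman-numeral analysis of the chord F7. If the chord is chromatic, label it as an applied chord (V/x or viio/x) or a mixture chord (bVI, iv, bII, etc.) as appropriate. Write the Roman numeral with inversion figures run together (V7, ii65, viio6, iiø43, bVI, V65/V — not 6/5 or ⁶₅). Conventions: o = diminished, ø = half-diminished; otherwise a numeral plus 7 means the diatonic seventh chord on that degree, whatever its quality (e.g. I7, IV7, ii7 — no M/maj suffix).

V7/IV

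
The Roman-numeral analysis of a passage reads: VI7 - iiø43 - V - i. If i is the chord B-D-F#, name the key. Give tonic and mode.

B minor

The anchor chord is a minor triad on B, labeled i.
If B is scale degree 1 and the mode makes that degree carry a minor triad, the tonic is B and the mode is minor.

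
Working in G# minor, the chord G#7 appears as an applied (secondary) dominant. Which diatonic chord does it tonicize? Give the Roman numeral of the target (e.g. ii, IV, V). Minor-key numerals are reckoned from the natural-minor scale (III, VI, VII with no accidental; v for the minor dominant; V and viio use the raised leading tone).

iv

The chord is a dominant seventh chord on G#.
A dominant resolves down a perfect fifth: G# → C#. In G# minor, C# is scale degree 4, i.e. iv.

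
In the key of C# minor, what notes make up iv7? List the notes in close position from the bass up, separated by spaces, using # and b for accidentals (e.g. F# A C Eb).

F# A C# E

In C# minor, the fourth degree is F#, and the diatonic chord built there is a minor seventh chord.
That chord is spelled F#-A-C#-E.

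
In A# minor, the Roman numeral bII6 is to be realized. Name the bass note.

bII in A# minor has root B; the chord is B-D#-F#.
The figure 6 means first inversion — the third is in the bass.

D#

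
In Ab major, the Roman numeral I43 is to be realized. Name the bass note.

I in Ab major has root Ab; the chord is Ab-C-Eb-G.
The figure 43 means second inversion — the fifth is in the bass.

Eb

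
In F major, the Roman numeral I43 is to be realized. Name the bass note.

C

I in F major has root F; the chord is F-A-C-E.
The figure 43 means second inversion — the fifth is in the bass.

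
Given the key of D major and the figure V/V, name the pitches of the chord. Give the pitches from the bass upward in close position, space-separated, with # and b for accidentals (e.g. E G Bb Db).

The slash means an applied dominant: we want the dominant of V. In D major, V is A major, and its dominant is built on E.
Building a major triad on E gives E-G#-B.

E G# B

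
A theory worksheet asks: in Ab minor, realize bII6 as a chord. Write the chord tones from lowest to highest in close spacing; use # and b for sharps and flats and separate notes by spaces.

bII6 is the Neapolitan sixth — a major triad on the lowered second degree, here in its customary first inversion. In Ab minor that root is Bbb.
So the chord is Bbb-Db-Fb.
The figured bass 6 indicates first inversion, placing the third (Db) in the bass: Db-Fb-Bbb.

Db Fb Bbb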